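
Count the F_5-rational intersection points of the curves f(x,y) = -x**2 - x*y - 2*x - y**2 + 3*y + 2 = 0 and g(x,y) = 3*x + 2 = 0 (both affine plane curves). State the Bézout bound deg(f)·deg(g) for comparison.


Common zeros: {(1, 1)}; count = 1; Bézout bound = 2.

deg(f) = 2, deg(g) = 1, so Bézout bound = 2.
Scan x ∈ F_5. For each x, list the y ∈ F_5 with f(x, y) ≡ 0 and those with g(x, y) ≡ 0 (mod 5); the common zeros in that column are the intersection.
  x = 0: f ≡ 0 at y ∈ ∅; g ≡ 0 at y ∈ ∅; common: ∅.
  x = 1: f ≡ 0 at y ∈ {1}; g ≡ 0 at y ∈ {0, 1, 2, 3, 4}; common: {1}.
  x = 2: f ≡ 0 at y ∈ ∅; g ≡ 0 at y ∈ ∅; common: ∅.
  x = 3: f ≡ 0 at y ∈ ∅; g ≡ 0 at y ∈ ∅; common: ∅.
  x = 4: f ≡ 0 at y ∈ ∅; g ≡ 0 at y ∈ ∅; common: ∅.
Collecting: common zeros = {(1, 1)}, so the count is 1.
Comparison with the Bézout bound: 1 ≤ 2 = deg(f)·deg(g), as expected for curves with no common component (the affine F_5-count falls short of the bound because intersections may lie at infinity, over extension fields, or carry multiplicity).


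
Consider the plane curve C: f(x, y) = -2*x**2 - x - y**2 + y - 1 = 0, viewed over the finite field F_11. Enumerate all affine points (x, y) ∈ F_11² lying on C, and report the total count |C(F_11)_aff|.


Affine F_11-points: {(2, 0), (2, 1), (3, 0), (3, 1), (6, 5), (6, 7), (8, 3), (8, 9), (10, 5), (10, 7)}; count = 10.

For each of the 121 pairs (x, y) ∈ F_11², evaluate f(x, y) mod 11. Record the zeros.
  x = 0: [0↦10, 1↦10, 2↦8, 3↦4, 4↦9, 5↦1, 6↦2, 7↦1, 8↦9, 9↦4, 10↦8]  zeros at y ∈ ∅
  x = 1: [0↦7, 1↦7, 2↦5, 3↦1, 4↦6, 5↦9, 6↦10, 7↦9, 8↦6, 9↦1, 10↦5]  zeros at y ∈ ∅
  x = 2: [0↦0, 1↦0, 2↦9, 3↦5, 4↦10, 5↦2, 6↦3, 7↦2, 8↦10, 9↦5, 10↦9]  zeros at y ∈ {0, 1}
  x = 3: [0↦0, 1↦0, 2↦9, 3↦5, 4↦10, 5↦2, 6↦3, 7↦2, 8↦10, 9↦5, 10↦9]  zeros at y ∈ {0, 1}
  x = 4: [0↦7, 1↦7, 2↦5, 3↦1, 4↦6, 5↦9, 6↦10, 7↦9, 8↦6, 9↦1, 10↦5]  zeros at y ∈ ∅
  x = 5: [0↦10, 1↦10, 2↦8, 3↦4, 4↦9, 5↦1, 6↦2, 7↦1, 8↦9, 9↦4, 10↦8]  zeros at y ∈ ∅
  x = 6: [0↦9, 1↦9, 2↦7, 3↦3, 4↦8, 5↦0, 6↦1, 7↦0, 8↦8, 9↦3, 10↦7]  zeros at y ∈ {5, 7}
  x = 7: [0↦4, 1↦4, 2↦2, 3↦9, 4↦3, 5↦6, 6↦7, 7↦6, 8↦3, 9↦9, 10↦2]  zeros at y ∈ ∅
  x = 8: [0↦6, 1↦6, 2↦4, 3↦0, 4↦5, 5↦8, 6↦9, 7↦8, 8↦5, 9↦0, 10↦4]  zeros at y ∈ {3, 9}
  x = 9: [0↦4, 1↦4, 2↦2, 3↦9, 4↦3, 5↦6, 6↦7, 7↦6, 8↦3, 9↦9, 10↦2]  zeros at y ∈ ∅
  x = 10: [0↦9, 1↦9, 2↦7, 3↦3, 4↦8, 5↦0, 6↦1, 7↦0, 8↦8, 9↦3, 10↦7]  zeros at y ∈ {5, 7}
Collecting zeros: affine points = {(2, 0), (2, 1), (3, 0), (3, 1), (6, 5), (6, 7), (8, 3), (8, 9), (10, 5), (10, 7)}.
Total count |C(F_11)_aff| = 10.


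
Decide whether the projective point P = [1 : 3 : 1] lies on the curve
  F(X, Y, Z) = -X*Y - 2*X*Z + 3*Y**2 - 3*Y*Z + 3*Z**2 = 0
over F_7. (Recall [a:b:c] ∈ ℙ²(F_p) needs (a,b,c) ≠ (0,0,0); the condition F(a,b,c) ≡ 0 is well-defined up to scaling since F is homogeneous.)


F(1,3,1) ≡ 2 (mod 7); P is NOT on the curve.

Evaluate F(1, 3, 1) term-by-term (mod 7).
  -X*Y ↦ -1·1·3·1 = -3
  -2*X*Z ↦ -2·1·1·1 = -2
  3*Y**2 ↦ 3·1·9·1 = 27
  -3*Y*Z ↦ -3·1·3·1 = -9
  3*Z**2 ↦ 3·1·1·1 = 3
Sum: F(1, 3, 1) = (-3) + (-2) + (27) + (-9) + (3) = 16.
Reducing mod 7: 16 ≡ 2 (mod 7).
Since F(a, b, c) ≡ 2 ≠ 0 (mod 7), P does NOT lie on the curve.


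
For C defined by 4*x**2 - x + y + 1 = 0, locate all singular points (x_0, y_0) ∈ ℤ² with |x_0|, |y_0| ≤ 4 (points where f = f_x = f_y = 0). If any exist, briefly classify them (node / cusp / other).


No singular points in the scanned grid; C is smooth there.

Compute partial derivatives:
  f_x = 8*x - 1.
  f_y = 1.
f_y = 1 is a nonzero constant, so f_y never vanishes: no point (x, y) can satisfy f = f_x = f_y = 0. In particular no (x, y) ∈ {−4, ..., 4}² is singular; the curve is smooth.


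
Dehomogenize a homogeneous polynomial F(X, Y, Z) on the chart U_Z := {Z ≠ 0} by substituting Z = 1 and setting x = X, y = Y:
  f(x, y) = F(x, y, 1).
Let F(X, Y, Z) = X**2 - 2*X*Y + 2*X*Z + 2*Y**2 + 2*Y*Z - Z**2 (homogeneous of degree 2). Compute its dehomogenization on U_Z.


f(x, y) = x**2 - 2*x*y + 2*x + 2*y**2 + 2*y - 1

On U_Z we set Z = 1. Each monomial c·X^i·Y^j·Z^k in F becomes c·x^i·y^j·1^k = c·x^i·y^j.
Substituting Z = 1: F(X, Y, 1) = x**2 - 2*x*y + 2*x + 2*y**2 + 2*y - 1.
Note: deg(f) ≤ deg(F) = 2; strict inequality happens when F is divisible by Z (lost terms).


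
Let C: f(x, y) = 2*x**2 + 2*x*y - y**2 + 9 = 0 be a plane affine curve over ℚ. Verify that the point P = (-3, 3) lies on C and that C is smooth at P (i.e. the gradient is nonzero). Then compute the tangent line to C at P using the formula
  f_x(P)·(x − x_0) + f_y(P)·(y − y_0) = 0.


Tangent line at P: -6*x - 12*y + 18 = 0.

Step 1: f(-3, 3) = 0, so P lies on C.
Step 2: partial derivatives
  f_x(x, y) = 4*x + 2*y, f_y(x, y) = 2*x - 2*y.
  f_x(P) = -6, f_y(P) = -12 (gradient nonzero, so P is smooth).
Step 3: tangent line at P: -6·(x − -3) + -12·(y − 3) = 0.
Expanding: -6*x - 12*y + 18 = 0.


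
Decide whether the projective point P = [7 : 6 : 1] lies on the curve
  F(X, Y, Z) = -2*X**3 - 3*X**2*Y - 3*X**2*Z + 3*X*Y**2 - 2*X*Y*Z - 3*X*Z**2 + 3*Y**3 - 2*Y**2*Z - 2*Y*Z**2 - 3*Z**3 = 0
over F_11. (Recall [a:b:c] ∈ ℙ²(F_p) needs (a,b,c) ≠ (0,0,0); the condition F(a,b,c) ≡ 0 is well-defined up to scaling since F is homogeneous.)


F(7,6,1) ≡ 3 (mod 11); P is NOT on the curve.

Evaluate F(7, 6, 1) term-by-term (mod 11).
  -2*X**3 ↦ -2·343·1·1 = -686
  -3*X**2*Y ↦ -3·49·6·1 = -882
  -3*X**2*Z ↦ -3·49·1·1 = -147
  3*X*Y**2 ↦ 3·7·36·1 = 756
  -2*X*Y*Z ↦ -2·7·6·1 = -84
  -3*X*Z**2 ↦ -3·7·1·1 = -21
  3*Y**3 ↦ 3·1·216·1 = 648
  -2*Y**2*Z ↦ -2·1·36·1 = -72
  -2*Y*Z**2 ↦ -2·1·6·1 = -12
  -3*Z**3 ↦ -3·1·1·1 = -3
Sum: F(7, 6, 1) = (-686) + (-882) + (-147) + (756) + (-84) + (-21) + (648) + (-72) + (-12) + (-3) = -503.
Reducing mod 11: -503 ≡ 3 (mod 11).
Since F(a, b, c) ≡ 3 ≠ 0 (mod 11), P does NOT lie on the curve.


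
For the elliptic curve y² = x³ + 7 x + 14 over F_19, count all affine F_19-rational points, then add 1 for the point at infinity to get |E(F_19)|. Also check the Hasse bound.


Affine points = {(2, 6), (2, 13), (3, 9), (3, 10), (4, 7), (4, 12), (6, 5), (6, 14), (7, 8), (7, 11), (10, 1), (10, 18), (11, 4), (11, 15), (14, 5), (14, 14), (15, 6), (15, 13), (16, 2), (16, 17), (17, 7), (17, 12), (18, 5), (18, 14)}; affine count = 24; |E(F_19)| = 25.

Discriminant check: Δ ∝ 4a³ + 27b² = 4·7³ + 27·14² = 4·343 + 27·196 ≡ 14 (mod 19). Nonzero ⇒ E is nonsingular.
For each x ∈ F_19, compute rhs = x³ + 7·x + 14 mod 19, then count y ∈ F_19 with y² ≡ rhs.
  x = 0: rhs = 14, matching y values: none (0 points).
  x = 1: rhs = 3, matching y values: none (0 points).
  x = 2: rhs = 17, matching y values: 6, 13 (2 points).
  x = 3: rhs = 5, matching y values: 9, 10 (2 points).
  x = 4: rhs = 11, matching y values: 7, 12 (2 points).
  x = 5: rhs = 3, matching y values: none (0 points).
  x = 6: rhs = 6, matching y values: 5, 14 (2 points).
  x = 7: rhs = 7, matching y values: 8, 11 (2 points).
  x = 8: rhs = 12, matching y values: none (0 points).
  x = 9: rhs = 8, matching y values: none (0 points).
  x = 10: rhs = 1, matching y values: 1, 18 (2 points).
  x = 11: rhs = 16, matching y values: 4, 15 (2 points).
  x = 12: rhs = 2, matching y values: none (0 points).
  x = 13: rhs = 3, matching y values: none (0 points).
  x = 14: rhs = 6, matching y values: 5, 14 (2 points).
  x = 15: rhs = 17, matching y values: 6, 13 (2 points).
  x = 16: rhs = 4, matching y values: 2, 17 (2 points).
  x = 17: rhs = 11, matching y values: 7, 12 (2 points).
  x = 18: rhs = 6, matching y values: 5, 14 (2 points).
Total affine count: 24.
Full point count |E(F_19)| = 24 + 1 = 25.
Hasse bound: |25 − (19+1)| = |5| = 5 ≤ 2√19 ≈ 8.7178 ✓.


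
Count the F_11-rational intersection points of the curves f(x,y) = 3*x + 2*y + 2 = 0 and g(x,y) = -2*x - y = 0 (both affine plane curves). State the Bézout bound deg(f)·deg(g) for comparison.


Common zeros: {(2, 7)}; count = 1; Bézout bound = 1.

deg(f) = 1, deg(g) = 1, so Bézout bound = 1.
Scan x ∈ F_11. For each x, list the y ∈ F_11 with f(x, y) ≡ 0 and those with g(x, y) ≡ 0 (mod 11); the common zeros in that column are the intersection.
  x = 0: f ≡ 0 at y ∈ {10}; g ≡ 0 at y ∈ {0}; common: ∅.
  x = 1: f ≡ 0 at y ∈ {3}; g ≡ 0 at y ∈ {9}; common: ∅.
  x = 2: f ≡ 0 at y ∈ {7}; g ≡ 0 at y ∈ {7}; common: {7}.
  x = 3: f ≡ 0 at y ∈ {0}; g ≡ 0 at y ∈ {5}; common: ∅.
  x = 4: f ≡ 0 at y ∈ {4}; g ≡ 0 at y ∈ {3}; common: ∅.
  x = 5: f ≡ 0 at y ∈ {8}; g ≡ 0 at y ∈ {1}; common: ∅.
  x = 6: f ≡ 0 at y ∈ {1}; g ≡ 0 at y ∈ {10}; common: ∅.
  x = 7: f ≡ 0 at y ∈ {5}; g ≡ 0 at y ∈ {8}; common: ∅.
  x = 8: f ≡ 0 at y ∈ {9}; g ≡ 0 at y ∈ {6}; common: ∅.
  x = 9: f ≡ 0 at y ∈ {2}; g ≡ 0 at y ∈ {4}; common: ∅.
  x = 10: f ≡ 0 at y ∈ {6}; g ≡ 0 at y ∈ {2}; common: ∅.
Collecting: common zeros = {(2, 7)}, so the count is 1.
Comparison with the Bézout bound: 1 ≤ 1 = deg(f)·deg(g), as expected for curves with no common component (the bound is attained).


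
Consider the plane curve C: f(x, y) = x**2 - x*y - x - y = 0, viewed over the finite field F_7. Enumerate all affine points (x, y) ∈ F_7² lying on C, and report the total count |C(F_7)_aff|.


Affine F_7-points: {(0, 0), (1, 0), (2, 3), (3, 5), (4, 1), (5, 1)}; count = 6.

For each of the 49 pairs (x, y) ∈ F_7², evaluate f(x, y) mod 7. Record the zeros.
  x = 0: [0↦0, 1↦6, 2↦5, 3↦4, 4↦3, 5↦2, 6↦1]  zeros at y ∈ {0}
  x = 1: [0↦0, 1↦5, 2↦3, 3↦1, 4↦6, 5↦4, 6↦2]  zeros at y ∈ {0}
  x = 2: [0↦2, 1↦6, 2↦3, 3↦0, 4↦4, 5↦1, 6↦5]  zeros at y ∈ {3}
  x = 3: [0↦6, 1↦2, 2↦5, 3↦1, 4↦4, 5↦0, 6↦3]  zeros at y ∈ {5}
  x = 4: [0↦5, 1↦0, 2↦2, 3↦4, 4↦6, 5↦1, 6↦3]  zeros at y ∈ {1}
  x = 5: [0↦6, 1↦0, 2↦1, 3↦2, 4↦3, 5↦4, 6↦5]  zeros at y ∈ {1}
  x = 6: [0↦2, 1↦2, 2↦2, 3↦2, 4↦2, 5↦2, 6↦2]  zeros at y ∈ ∅
Collecting zeros: affine points = {(0, 0), (1, 0), (2, 3), (3, 5), (4, 1), (5, 1)}.
Total count |C(F_7)_aff| = 6.


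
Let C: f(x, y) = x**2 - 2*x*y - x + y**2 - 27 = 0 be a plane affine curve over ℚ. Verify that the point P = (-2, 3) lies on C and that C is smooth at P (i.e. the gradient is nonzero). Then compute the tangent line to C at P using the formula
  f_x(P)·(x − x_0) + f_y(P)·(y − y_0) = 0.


Tangent line at P: -11*x + 10*y - 52 = 0.

Step 1: f(-2, 3) = 0, so P lies on C.
Step 2: partial derivatives
  f_x(x, y) = 2*x - 2*y - 1, f_y(x, y) = -2*x + 2*y.
  f_x(P) = -11, f_y(P) = 10 (gradient nonzero, so P is smooth).
Step 3: tangent line at P: -11·(x − -2) + 10·(y − 3) = 0.
Expanding: -11*x + 10*y - 52 = 0.


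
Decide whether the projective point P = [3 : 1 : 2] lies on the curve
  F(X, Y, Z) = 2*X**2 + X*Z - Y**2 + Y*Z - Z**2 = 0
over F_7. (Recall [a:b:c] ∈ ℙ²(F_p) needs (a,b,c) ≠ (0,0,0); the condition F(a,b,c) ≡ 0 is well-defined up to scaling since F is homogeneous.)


F(3,1,2) ≡ 0 (mod 7); P is on the curve.

Evaluate F(3, 1, 2) term-by-term (mod 7).
  2*X**2 ↦ 2·9·1·1 = 18
  X*Z ↦ 1·3·1·2 = 6
  -Y**2 ↦ -1·1·1·1 = -1
  Y*Z ↦ 1·1·1·2 = 2
  -Z**2 ↦ -1·1·1·4 = -4
Sum: F(3, 1, 2) = (18) + (6) + (-1) + (2) + (-4) = 21.
Reducing mod 7: 21 ≡ 0 (mod 7).
Since F(a, b, c) ≡ 0 (mod 7), P lies on the curve.


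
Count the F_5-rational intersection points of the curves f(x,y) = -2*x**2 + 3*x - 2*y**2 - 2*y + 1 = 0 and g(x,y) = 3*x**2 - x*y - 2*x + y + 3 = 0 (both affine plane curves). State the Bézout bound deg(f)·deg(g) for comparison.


Common zeros: {(2, 1), (3, 2)}; count = 2; Bézout bound = 4.

deg(f) = 2, deg(g) = 2, so Bézout bound = 4.
Scan x ∈ F_5. For each x, list the y ∈ F_5 with f(x, y) ≡ 0 and those with g(x, y) ≡ 0 (mod 5); the common zeros in that column are the intersection.
  x = 0: f ≡ 0 at y ∈ ∅; g ≡ 0 at y ∈ {2}; common: ∅.
  x = 1: f ≡ 0 at y ∈ {2}; g ≡ 0 at y ∈ ∅; common: ∅.
  x = 2: f ≡ 0 at y ∈ {1, 3}; g ≡ 0 at y ∈ {1}; common: {1}.
  x = 3: f ≡ 0 at y ∈ {2}; g ≡ 0 at y ∈ {2}; common: {2}.
  x = 4: f ≡ 0 at y ∈ ∅; g ≡ 0 at y ∈ {1}; common: ∅.
Collecting: common zeros = {(2, 1), (3, 2)}, so the count is 2.
Comparison with the Bézout bound: 2 ≤ 4 = deg(f)·deg(g), as expected for curves with no common component (the affine F_5-count falls short of the bound because intersections may lie at infinity, over extension fields, or carry multiplicity).


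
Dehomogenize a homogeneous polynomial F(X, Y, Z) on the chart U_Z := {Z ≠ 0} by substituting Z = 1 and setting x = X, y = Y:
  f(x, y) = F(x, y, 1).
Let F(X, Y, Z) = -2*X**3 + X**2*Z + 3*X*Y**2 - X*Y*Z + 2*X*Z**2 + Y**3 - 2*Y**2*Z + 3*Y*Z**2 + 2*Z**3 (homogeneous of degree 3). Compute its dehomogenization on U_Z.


f(x, y) = -2*x**3 + x**2 + 3*x*y**2 - x*y + 2*x + y**3 - 2*y**2 + 3*y + 2

On U_Z we set Z = 1. Each monomial c·X^i·Y^j·Z^k in F becomes c·x^i·y^j·1^k = c·x^i·y^j.
Substituting Z = 1: F(X, Y, 1) = -2*x**3 + x**2 + 3*x*y**2 - x*y + 2*x + y**3 - 2*y**2 + 3*y + 2.
Note: deg(f) ≤ deg(F) = 3; strict inequality happens when F is divisible by Z (lost terms).


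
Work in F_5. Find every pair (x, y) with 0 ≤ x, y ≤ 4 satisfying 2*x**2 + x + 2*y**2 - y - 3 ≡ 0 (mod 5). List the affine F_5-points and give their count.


Affine F_5-points: {(0, 4), (1, 0), (1, 3), (2, 4)}; count = 4.

For each of the 25 pairs (x, y) ∈ F_5², evaluate f(x, y) mod 5. Record the zeros.
  x = 0: [0↦2, 1↦3, 2↦3, 3↦2, 4↦0]  zeros at y ∈ {4}
  x = 1: [0↦0, 1↦1, 2↦1, 3↦0, 4↦3]  zeros at y ∈ {0, 3}
  x = 2: [0↦2, 1↦3, 2↦3, 3↦2, 4↦0]  zeros at y ∈ {4}
  x = 3: [0↦3, 1↦4, 2↦4, 3↦3, 4↦1]  zeros at y ∈ ∅
  x = 4: [0↦3, 1↦4, 2↦4, 3↦3, 4↦1]  zeros at y ∈ ∅
Collecting zeros: affine points = {(0, 4), (1, 0), (1, 3), (2, 4)}.
Total count |C(F_5)_aff| = 4.


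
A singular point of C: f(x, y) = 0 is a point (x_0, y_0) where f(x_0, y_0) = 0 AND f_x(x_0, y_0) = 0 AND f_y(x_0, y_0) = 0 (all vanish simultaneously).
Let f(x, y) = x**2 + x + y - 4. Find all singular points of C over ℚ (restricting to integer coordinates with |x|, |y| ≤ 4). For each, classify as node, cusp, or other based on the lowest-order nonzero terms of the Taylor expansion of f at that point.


No singular points in the scanned grid; C is smooth there.

Compute partial derivatives:
  f_x = 2*x + 1.
  f_y = 1.
f_y = 1 is a nonzero constant, so f_y never vanishes: no point (x, y) can satisfy f = f_x = f_y = 0. In particular no (x, y) ∈ {−4, ..., 4}² is singular; the curve is smooth.


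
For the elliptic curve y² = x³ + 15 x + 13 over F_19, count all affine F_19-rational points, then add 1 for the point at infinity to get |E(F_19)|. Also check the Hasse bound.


Affine points = {(3, 3), (3, 16), (4, 2), (4, 17), (5, 2), (5, 17), (7, 9), (7, 10), (10, 2), (10, 17), (13, 7), (13, 12), (16, 6), (16, 13), (18, 4), (18, 15)}; affine count = 16; |E(F_19)| = 17.

Discriminant check: Δ ∝ 4a³ + 27b² = 4·15³ + 27·13² = 4·3375 + 27·169 ≡ 13 (mod 19). Nonzero ⇒ E is nonsingular.
For each x ∈ F_19, compute rhs = x³ + 15·x + 13 mod 19, then count y ∈ F_19 with y² ≡ rhs.
  x = 0: rhs = 13, matching y values: none (0 points).
  x = 1: rhs = 10, matching y values: none (0 points).
  x = 2: rhs = 13, matching y values: none (0 points).
  x = 3: rhs = 9, matching y values: 3, 16 (2 points).
  x = 4: rhs = 4, matching y values: 2, 17 (2 points).
  x = 5: rhs = 4, matching y values: 2, 17 (2 points).
  x = 6: rhs = 15, matching y values: none (0 points).
  x = 7: rhs = 5, matching y values: 9, 10 (2 points).
  x = 8: rhs = 18, matching y values: none (0 points).
  x = 9: rhs = 3, matching y values: none (0 points).
  x = 10: rhs = 4, matching y values: 2, 17 (2 points).
  x = 11: rhs = 8, matching y values: none (0 points).
  x = 12: rhs = 2, matching y values: none (0 points).
  x = 13: rhs = 11, matching y values: 7, 12 (2 points).
  x = 14: rhs = 3, matching y values: none (0 points).
  x = 15: rhs = 3, matching y values: none (0 points).
  x = 16: rhs = 17, matching y values: 6, 13 (2 points).
  x = 17: rhs = 13, matching y values: none (0 points).
  x = 18: rhs = 16, matching y values: 4, 15 (2 points).
Total affine count: 16.
Full point count |E(F_19)| = 16 + 1 = 17.
Hasse bound: |17 − (19+1)| = |-3| = 3 ≤ 2√19 ≈ 8.7178 ✓.


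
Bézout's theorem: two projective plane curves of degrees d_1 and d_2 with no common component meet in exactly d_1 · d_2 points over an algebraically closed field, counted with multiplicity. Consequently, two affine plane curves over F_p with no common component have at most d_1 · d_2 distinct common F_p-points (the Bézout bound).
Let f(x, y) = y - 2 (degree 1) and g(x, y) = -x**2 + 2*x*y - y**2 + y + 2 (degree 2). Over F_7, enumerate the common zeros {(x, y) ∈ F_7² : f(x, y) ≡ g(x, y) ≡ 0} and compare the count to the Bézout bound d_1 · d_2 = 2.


Common zeros: {(0, 2), (4, 2)}; count = 2; Bézout bound = 2.

deg(f) = 1, deg(g) = 2, so Bézout bound = 2.
Scan x ∈ F_7. For each x, list the y ∈ F_7 with f(x, y) ≡ 0 and those with g(x, y) ≡ 0 (mod 7); the common zeros in that column are the intersection.
  x = 0: f ≡ 0 at y ∈ {2}; g ≡ 0 at y ∈ {2, 6}; common: {2}.
  x = 1: f ≡ 0 at y ∈ {2}; g ≡ 0 at y ∈ ∅; common: ∅.
  x = 2: f ≡ 0 at y ∈ {2}; g ≡ 0 at y ∈ ∅; common: ∅.
  x = 3: f ≡ 0 at y ∈ {2}; g ≡ 0 at y ∈ {0}; common: ∅.
  x = 4: f ≡ 0 at y ∈ {2}; g ≡ 0 at y ∈ {0, 2}; common: {2}.
  x = 5: f ≡ 0 at y ∈ {2}; g ≡ 0 at y ∈ {5, 6}; common: ∅.
  x = 6: f ≡ 0 at y ∈ {2}; g ≡ 0 at y ∈ ∅; common: ∅.
Collecting: common zeros = {(0, 2), (4, 2)}, so the count is 2.
Comparison with the Bézout bound: 2 ≤ 2 = deg(f)·deg(g), as expected for curves with no common component (the bound is attained).


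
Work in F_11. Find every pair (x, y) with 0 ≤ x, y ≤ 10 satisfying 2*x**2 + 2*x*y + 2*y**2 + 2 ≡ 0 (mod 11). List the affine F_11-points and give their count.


Affine F_11-points: {(1, 4), (1, 6), (4, 1), (4, 6), (5, 7), (5, 10), (6, 1), (6, 4), (7, 5), (7, 10), (10, 5), (10, 7)}; count = 12.

For each of the 121 pairs (x, y) ∈ F_11², evaluate f(x, y) mod 11. Record the zeros.
  x = 0: [0↦2, 1↦4, 2↦10, 3↦9, 4↦1, 5↦8, 6↦8, 7↦1, 8↦9, 9↦10, 10↦4]  zeros at y ∈ ∅
  x = 1: [0↦4, 1↦8, 2↦5, 3↦6, 4↦0, 5↦9, 6↦0, 7↦6, 8↦5, 9↦8, 10↦4]  zeros at y ∈ {4, 6}
  x = 2: [0↦10, 1↦5, 2↦4, 3↦7, 4↦3, 5↦3, 6↦7, 7↦4, 8↦5, 9↦10, 10↦8]  zeros at y ∈ ∅
  x = 3: [0↦9, 1↦6, 2↦7, 3↦1, 4↦10, 5↦1, 6↦7, 7↦6, 8↦9, 9↦5, 10↦5]  zeros at y ∈ ∅
  x = 4: [0↦1, 1↦0, 2↦3, 3↦10, 4↦10, 5↦3, 6↦0, 7↦1, 8↦6, 9↦4, 10↦6]  zeros at y ∈ {1, 6}
  x = 5: [0↦8, 1↦9, 2↦3, 3↦1, 4↦3, 5↦9, 6↦8, 7↦0, 8↦7, 9↦7, 10↦0]  zeros at y ∈ {7, 10}
  x = 6: [0↦8, 1↦0, 2↦7, 3↦7, 4↦0, 5↦8, 6↦9, 7↦3, 8↦1, 9↦3, 10↦9]  zeros at y ∈ {1, 4}
  x = 7: [0↦1, 1↦6, 2↦4, 3↦6, 4↦1, 5↦0, 6↦3, 7↦10, 8↦10, 9↦3, 10↦0]  zeros at y ∈ {5, 10}
  x = 8: [0↦9, 1↦5, 2↦5, 3↦9, 4↦6, 5↦7, 6↦1, 7↦10, 8↦1, 9↦7, 10↦6]  zeros at y ∈ ∅
  x = 9: [0↦10, 1↦8, 2↦10, 3↦5, 4↦4, 5↦7, 6↦3, 7↦3, 8↦7, 9↦4, 10↦5]  zeros at y ∈ ∅
  x = 10: [0↦4, 1↦4, 2↦8, 3↦5, 4↦6, 5↦0, 6↦9, 7↦0, 8↦6, 9↦5, 10↦8]  zeros at y ∈ {5, 7}
Collecting zeros: affine points = {(1, 4), (1, 6), (4, 1), (4, 6), (5, 7), (5, 10), (6, 1), (6, 4), (7, 5), (7, 10), (10, 5), (10, 7)}.
Total count |C(F_11)_aff| = 12.


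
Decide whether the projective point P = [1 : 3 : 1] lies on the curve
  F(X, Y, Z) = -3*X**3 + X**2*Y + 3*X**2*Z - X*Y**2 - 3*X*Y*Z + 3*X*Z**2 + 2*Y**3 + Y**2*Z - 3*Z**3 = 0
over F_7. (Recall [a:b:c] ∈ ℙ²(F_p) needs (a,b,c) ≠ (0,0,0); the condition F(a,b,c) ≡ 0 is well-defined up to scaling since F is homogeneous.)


F(1,3,1) ≡ 6 (mod 7); P is NOT on the curve.

Evaluate F(1, 3, 1) term-by-term (mod 7).
  -3*X**3 ↦ -3·1·1·1 = -3
  X**2*Y ↦ 1·1·3·1 = 3
  3*X**2*Z ↦ 3·1·1·1 = 3
  -X*Y**2 ↦ -1·1·9·1 = -9
  -3*X*Y*Z ↦ -3·1·3·1 = -9
  3*X*Z**2 ↦ 3·1·1·1 = 3
  2*Y**3 ↦ 2·1·27·1 = 54
  Y**2*Z ↦ 1·1·9·1 = 9
  -3*Z**3 ↦ -3·1·1·1 = -3
Sum: F(1, 3, 1) = (-3) + (3) + (3) + (-9) + (-9) + (3) + (54) + (9) + (-3) = 48.
Reducing mod 7: 48 ≡ 6 (mod 7).
Since F(a, b, c) ≡ 6 ≠ 0 (mod 7), P does NOT lie on the curve.


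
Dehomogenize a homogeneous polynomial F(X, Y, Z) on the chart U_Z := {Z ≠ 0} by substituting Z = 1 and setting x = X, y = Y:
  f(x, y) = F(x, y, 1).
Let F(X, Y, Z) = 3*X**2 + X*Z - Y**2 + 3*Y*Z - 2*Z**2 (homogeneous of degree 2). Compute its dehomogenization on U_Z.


f(x, y) = 3*x**2 + x - y**2 + 3*y - 2

On U_Z we set Z = 1. Each monomial c·X^i·Y^j·Z^k in F becomes c·x^i·y^j·1^k = c·x^i·y^j.
Substituting Z = 1: F(X, Y, 1) = 3*x**2 + x - y**2 + 3*y - 2.
Note: deg(f) ≤ deg(F) = 2; strict inequality happens when F is divisible by Z (lost terms).


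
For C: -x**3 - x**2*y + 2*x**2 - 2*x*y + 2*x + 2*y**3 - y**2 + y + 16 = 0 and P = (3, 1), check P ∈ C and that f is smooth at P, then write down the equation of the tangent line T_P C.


Tangent line at P: -21*x - 10*y + 73 = 0.

Step 1: f(3, 1) = 0, so P lies on C.
Step 2: partial derivatives
  f_x(x, y) = -3*x**2 - 2*x*y + 4*x - 2*y + 2, f_y(x, y) = -x**2 - 2*x + 6*y**2 - 2*y + 1.
  f_x(P) = -21, f_y(P) = -10 (gradient nonzero, so P is smooth).
Step 3: tangent line at P: -21·(x − 3) + -10·(y − 1) = 0.
Expanding: -21*x - 10*y + 73 = 0.


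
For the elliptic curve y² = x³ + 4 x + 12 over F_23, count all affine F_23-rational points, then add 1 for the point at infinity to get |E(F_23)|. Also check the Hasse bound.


Affine points = {(0, 9), (0, 14), (4, 0), (8, 2), (8, 21), (9, 8), (9, 15), (14, 11), (14, 12), (16, 3), (16, 20), (17, 5), (17, 18), (19, 1), (19, 22)}; affine count = 15; |E(F_23)| = 16.

Discriminant check: Δ ∝ 4a³ + 27b² = 4·4³ + 27·12² = 4·64 + 27·144 ≡ 4 (mod 23). Nonzero ⇒ E is nonsingular.
For each x ∈ F_23, compute rhs = x³ + 4·x + 12 mod 23, then count y ∈ F_23 with y² ≡ rhs.
  x = 0: rhs = 12, matching y values: 9, 14 (2 points).
  x = 1: rhs = 17, matching y values: none (0 points).
  x = 2: rhs = 5, matching y values: none (0 points).
  x = 3: rhs = 5, matching y values: none (0 points).
  x = 4: rhs = 0, matching y values: 0 (1 points).
  x = 5: rhs = 19, matching y values: none (0 points).
  x = 6: rhs = 22, matching y values: none (0 points).
  x = 7: rhs = 15, matching y values: none (0 points).
  x = 8: rhs = 4, matching y values: 2, 21 (2 points).
  x = 9: rhs = 18, matching y values: 8, 15 (2 points).
  x = 10: rhs = 17, matching y values: none (0 points).
  x = 11: rhs = 7, matching y values: none (0 points).
  x = 12: rhs = 17, matching y values: none (0 points).
  x = 13: rhs = 7, matching y values: none (0 points).
  x = 14: rhs = 6, matching y values: 11, 12 (2 points).
  x = 15: rhs = 20, matching y values: none (0 points).
  x = 16: rhs = 9, matching y values: 3, 20 (2 points).
  x = 17: rhs = 2, matching y values: 5, 18 (2 points).
  x = 18: rhs = 5, matching y values: none (0 points).
  x = 19: rhs = 1, matching y values: 1, 22 (2 points).
  x = 20: rhs = 19, matching y values: none (0 points).
  x = 21: rhs = 19, matching y values: none (0 points).
  x = 22: rhs = 7, matching y values: none (0 points).
Total affine count: 15.
Full point count |E(F_23)| = 15 + 1 = 16.
Hasse bound: |16 − (23+1)| = |-8| = 8 ≤ 2√23 ≈ 9.5917 ✓.


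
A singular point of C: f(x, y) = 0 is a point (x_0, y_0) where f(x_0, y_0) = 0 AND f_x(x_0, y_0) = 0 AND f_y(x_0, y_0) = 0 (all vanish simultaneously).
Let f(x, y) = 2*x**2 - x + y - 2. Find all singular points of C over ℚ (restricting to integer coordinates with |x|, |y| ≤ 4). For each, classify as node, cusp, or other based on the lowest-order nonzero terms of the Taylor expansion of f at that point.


No singular points in the scanned grid; C is smooth there.

Compute partial derivatives:
  f_x = 4*x - 1.
  f_y = 1.
f_y = 1 is a nonzero constant, so f_y never vanishes: no point (x, y) can satisfy f = f_x = f_y = 0. In particular no (x, y) ∈ {−4, ..., 4}² is singular; the curve is smooth.


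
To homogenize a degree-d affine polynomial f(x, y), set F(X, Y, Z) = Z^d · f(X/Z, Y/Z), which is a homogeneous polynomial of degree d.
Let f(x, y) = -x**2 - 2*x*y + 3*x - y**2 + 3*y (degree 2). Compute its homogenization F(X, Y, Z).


F(X, Y, Z) = -X**2 - 2*X*Y + 3*X*Z - Y**2 + 3*Y*Z

deg(f) = 2.
Substitute x = X/Z, y = Y/Z into f, then multiply by Z^2.
  monomial -1·x^2·y^0 ↦ -1·X^2·Y^0·Z^0.
  monomial -2·x^1·y^1 ↦ -2·X^1·Y^1·Z^0.
  monomial 3·x^1·y^0 ↦ 3·X^1·Y^0·Z^1.
  monomial -1·x^0·y^2 ↦ -1·X^0·Y^2·Z^0.
  monomial 3·x^0·y^1 ↦ 3·X^0·Y^1·Z^1.
Collecting: F(X, Y, Z) = -X**2 - 2*X*Y + 3*X*Z - Y**2 + 3*Y*Z.


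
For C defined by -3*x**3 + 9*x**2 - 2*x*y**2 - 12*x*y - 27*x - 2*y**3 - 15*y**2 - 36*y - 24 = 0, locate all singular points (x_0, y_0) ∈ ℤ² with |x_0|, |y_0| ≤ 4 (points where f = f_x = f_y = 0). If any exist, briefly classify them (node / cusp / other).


Singular points: {(1, -3)}; classification: cusp.

Compute partial derivatives:
  f_x = -9*x**2 + 18*x - 2*y**2 - 12*y - 27.
  f_y = -4*x*y - 12*x - 6*y**2 - 30*y - 36.
Scan x_0 ∈ {−4, ..., 4}. For each x_0, f_y(x_0, y) is a polynomial in y; find its integer roots y ∈ {−4, ..., 4}, then test f_x and f at those candidates.
  x = -4: f_y(-4, y) = -6*y**2 - 14*y + 12; vanishes at y ∈ {-3}. (-4, -3): f_x = -225 ≠ 0.
  x = -3: f_y(-3, y) = -6*y**2 - 18*y; vanishes at y ∈ {-3, 0}. (-3, -3): f_x = -144 ≠ 0; (-3, 0): f_x = -162 ≠ 0.
  x = -2: f_y(-2, y) = -6*y**2 - 22*y - 12; vanishes at y ∈ {-3}. (-2, -3): f_x = -81 ≠ 0.
  x = -1: f_y(-1, y) = -6*y**2 - 26*y - 24; vanishes at y ∈ {-3}. (-1, -3): f_x = -36 ≠ 0.
  x = 0: f_y(0, y) = -6*y**2 - 30*y - 36; vanishes at y ∈ {-3, -2}. (0, -3): f_x = -9 ≠ 0; (0, -2): f_x = -11 ≠ 0.
  x = 1: f_y(1, y) = -6*y**2 - 34*y - 48; vanishes at y ∈ {-3}. (1, -3): f_x = 0, f = 0 — SINGULAR.
  x = 2: f_y(2, y) = -6*y**2 - 38*y - 60; vanishes at y ∈ {-3}. (2, -3): f_x = -9 ≠ 0.
  x = 3: f_y(3, y) = -6*y**2 - 42*y - 72; vanishes at y ∈ {-4, -3}. (3, -4): f_x = -38 ≠ 0; (3, -3): f_x = -36 ≠ 0.
  x = 4: f_y(4, y) = -6*y**2 - 46*y - 84; vanishes at y ∈ {-3}. (4, -3): f_x = -81 ≠ 0.
Only singular point on the grid: (1, -3).
Classify: substitute x = 1 + u, y = -3 + v and expand: f = -3*u**3 - 2*u*v**2 - 2*v**3 + v**2.
No constant or linear terms (consistent with a singular point). Quadratic part: v**2. Cubic part: -3*u**3 - 2*u*v**2 - 2*v**3.
The quadratic part v**2 is a perfect square, so there is a single (double) tangent line v = 0, i.e. y = -3. Restricting the cubic part to that line (v = 0) leaves -3*u**3 ≠ 0, so f is not divisible by v and the branch is v² ≈ 3*u**3 to lowest order — this is a cusp.
Classification: cusp.


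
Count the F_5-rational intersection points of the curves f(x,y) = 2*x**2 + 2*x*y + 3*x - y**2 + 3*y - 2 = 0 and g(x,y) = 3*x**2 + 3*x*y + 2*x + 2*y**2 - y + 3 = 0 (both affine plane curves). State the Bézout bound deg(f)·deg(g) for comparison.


Common zeros: {(3, 4), (4, 4)}; count = 2; Bézout bound = 4.

deg(f) = 2, deg(g) = 2, so Bézout bound = 4.
Scan x ∈ F_5. For each x, list the y ∈ F_5 with f(x, y) ≡ 0 and those with g(x, y) ≡ 0 (mod 5); the common zeros in that column are the intersection.
  x = 0: f ≡ 0 at y ∈ {1, 2}; g ≡ 0 at y ∈ ∅; common: ∅.
  x = 1: f ≡ 0 at y ∈ ∅; g ≡ 0 at y ∈ {2}; common: ∅.
  x = 2: f ≡ 0 at y ∈ ∅; g ≡ 0 at y ∈ ∅; common: ∅.
  x = 3: f ≡ 0 at y ∈ {0, 4}; g ≡ 0 at y ∈ {2, 4}; common: {4}.
  x = 4: f ≡ 0 at y ∈ {2, 4}; g ≡ 0 at y ∈ {3, 4}; common: {4}.
Collecting: common zeros = {(3, 4), (4, 4)}, so the count is 2.
Comparison with the Bézout bound: 2 ≤ 4 = deg(f)·deg(g), as expected for curves with no common component (the affine F_5-count falls short of the bound because intersections may lie at infinity, over extension fields, or carry multiplicity).


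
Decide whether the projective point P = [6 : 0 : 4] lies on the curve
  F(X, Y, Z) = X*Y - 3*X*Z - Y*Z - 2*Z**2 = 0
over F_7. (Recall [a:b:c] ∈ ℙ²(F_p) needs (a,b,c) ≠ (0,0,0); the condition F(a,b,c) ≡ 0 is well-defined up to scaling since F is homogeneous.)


F(6,0,4) ≡ 1 (mod 7); P is NOT on the curve.

Evaluate F(6, 0, 4) term-by-term (mod 7).
  X*Y ↦ 1·6·0·1 = 0
  -3*X*Z ↦ -3·6·1·4 = -72
  -Y*Z ↦ -1·1·0·4 = 0
  -2*Z**2 ↦ -2·1·1·16 = -32
Sum: F(6, 0, 4) = (0) + (-72) + (0) + (-32) = -104.
Reducing mod 7: -104 ≡ 1 (mod 7).
Since F(a, b, c) ≡ 1 ≠ 0 (mod 7), P does NOT lie on the curve.


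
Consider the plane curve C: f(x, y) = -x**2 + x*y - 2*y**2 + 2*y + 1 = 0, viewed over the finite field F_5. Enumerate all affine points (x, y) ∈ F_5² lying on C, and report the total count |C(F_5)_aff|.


Affine F_5-points: {(1, 0), (1, 4), (3, 1), (3, 4), (4, 0), (4, 3)}; count = 6.

For each of the 25 pairs (x, y) ∈ F_5², evaluate f(x, y) mod 5. Record the zeros.
  x = 0: [0↦1, 1↦1, 2↦2, 3↦4, 4↦2]  zeros at y ∈ ∅
  x = 1: [0↦0, 1↦1, 2↦3, 3↦1, 4↦0]  zeros at y ∈ {0, 4}
  x = 2: [0↦2, 1↦4, 2↦2, 3↦1, 4↦1]  zeros at y ∈ ∅
  x = 3: [0↦2, 1↦0, 2↦4, 3↦4, 4↦0]  zeros at y ∈ {1, 4}
  x = 4: [0↦0, 1↦4, 2↦4, 3↦0, 4↦2]  zeros at y ∈ {0, 3}
Collecting zeros: affine points = {(1, 0), (1, 4), (3, 1), (3, 4), (4, 0), (4, 3)}.
Total count |C(F_5)_aff| = 6.


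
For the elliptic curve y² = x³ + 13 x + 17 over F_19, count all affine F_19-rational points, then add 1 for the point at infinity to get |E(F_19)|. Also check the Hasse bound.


Affine points = {(0, 6), (0, 13), (3, 8), (3, 11), (4, 0), (5, 6), (5, 13), (6, 8), (6, 11), (8, 5), (8, 14), (10, 8), (10, 11), (11, 3), (11, 16), (12, 1), (12, 18), (14, 6), (14, 13)}; affine count = 19; |E(F_19)| = 20.

Discriminant check: Δ ∝ 4a³ + 27b² = 4·13³ + 27·17² = 4·2197 + 27·289 ≡ 4 (mod 19). Nonzero ⇒ E is nonsingular.
For each x ∈ F_19, compute rhs = x³ + 13·x + 17 mod 19, then count y ∈ F_19 with y² ≡ rhs.
  x = 0: rhs = 17, matching y values: 6, 13 (2 points).
  x = 1: rhs = 12, matching y values: none (0 points).
  x = 2: rhs = 13, matching y values: none (0 points).
  x = 3: rhs = 7, matching y values: 8, 11 (2 points).
  x = 4: rhs = 0, matching y values: 0 (1 points).
  x = 5: rhs = 17, matching y values: 6, 13 (2 points).
  x = 6: rhs = 7, matching y values: 8, 11 (2 points).
  x = 7: rhs = 14, matching y values: none (0 points).
  x = 8: rhs = 6, matching y values: 5, 14 (2 points).
  x = 9: rhs = 8, matching y values: none (0 points).
  x = 10: rhs = 7, matching y values: 8, 11 (2 points).
  x = 11: rhs = 9, matching y values: 3, 16 (2 points).
  x = 12: rhs = 1, matching y values: 1, 18 (2 points).
  x = 13: rhs = 8, matching y values: none (0 points).
  x = 14: rhs = 17, matching y values: 6, 13 (2 points).
  x = 15: rhs = 15, matching y values: none (0 points).
  x = 16: rhs = 8, matching y values: none (0 points).
  x = 17: rhs = 2, matching y values: none (0 points).
  x = 18: rhs = 3, matching y values: none (0 points).
Total affine count: 19.
Full point count |E(F_19)| = 19 + 1 = 20.
Hasse bound: |20 − (19+1)| = |0| = 0 ≤ 2√19 ≈ 8.7178 ✓.


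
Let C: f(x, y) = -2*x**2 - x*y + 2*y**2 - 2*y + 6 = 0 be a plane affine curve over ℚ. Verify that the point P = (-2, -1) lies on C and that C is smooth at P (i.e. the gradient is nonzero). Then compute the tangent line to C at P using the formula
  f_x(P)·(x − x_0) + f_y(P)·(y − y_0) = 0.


Tangent line at P: 9*x - 4*y + 14 = 0.

Step 1: f(-2, -1) = 0, so P lies on C.
Step 2: partial derivatives
  f_x(x, y) = -4*x - y, f_y(x, y) = -x + 4*y - 2.
  f_x(P) = 9, f_y(P) = -4 (gradient nonzero, so P is smooth).
Step 3: tangent line at P: 9·(x − -2) + -4·(y − -1) = 0.
Expanding: 9*x - 4*y + 14 = 0.


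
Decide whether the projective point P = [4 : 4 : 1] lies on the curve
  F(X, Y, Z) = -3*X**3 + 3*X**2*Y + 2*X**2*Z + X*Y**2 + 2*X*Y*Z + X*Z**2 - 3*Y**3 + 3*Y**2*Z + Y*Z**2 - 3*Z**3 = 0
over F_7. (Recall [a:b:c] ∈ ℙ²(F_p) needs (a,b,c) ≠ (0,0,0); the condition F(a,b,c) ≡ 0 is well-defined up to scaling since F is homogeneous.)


F(4,4,1) ≡ 3 (mod 7); P is NOT on the curve.

Evaluate F(4, 4, 1) term-by-term (mod 7).
  -3*X**3 ↦ -3·64·1·1 = -192
  3*X**2*Y ↦ 3·16·4·1 = 192
  2*X**2*Z ↦ 2·16·1·1 = 32
  X*Y**2 ↦ 1·4·16·1 = 64
  2*X*Y*Z ↦ 2·4·4·1 = 32
  X*Z**2 ↦ 1·4·1·1 = 4
  -3*Y**3 ↦ -3·1·64·1 = -192
  3*Y**2*Z ↦ 3·1·16·1 = 48
  Y*Z**2 ↦ 1·1·4·1 = 4
  -3*Z**3 ↦ -3·1·1·1 = -3
Sum: F(4, 4, 1) = (-192) + (192) + (32) + (64) + (32) + (4) + (-192) + (48) + (4) + (-3) = -11.
Reducing mod 7: -11 ≡ 3 (mod 7).
Since F(a, b, c) ≡ 3 ≠ 0 (mod 7), P does NOT lie on the curve.


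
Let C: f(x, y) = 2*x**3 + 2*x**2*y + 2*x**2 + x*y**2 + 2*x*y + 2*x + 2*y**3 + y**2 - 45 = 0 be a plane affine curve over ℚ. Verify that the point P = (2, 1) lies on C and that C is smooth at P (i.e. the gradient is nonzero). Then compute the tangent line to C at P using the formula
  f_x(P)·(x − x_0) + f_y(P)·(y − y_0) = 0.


Tangent line at P: 45*x + 24*y - 114 = 0.

Step 1: f(2, 1) = 0, so P lies on C.
Step 2: partial derivatives
  f_x(x, y) = 6*x**2 + 4*x*y + 4*x + y**2 + 2*y + 2, f_y(x, y) = 2*x**2 + 2*x*y + 2*x + 6*y**2 + 2*y.
  f_x(P) = 45, f_y(P) = 24 (gradient nonzero, so P is smooth).
Step 3: tangent line at P: 45·(x − 2) + 24·(y − 1) = 0.
Expanding: 45*x + 24*y - 114 = 0.


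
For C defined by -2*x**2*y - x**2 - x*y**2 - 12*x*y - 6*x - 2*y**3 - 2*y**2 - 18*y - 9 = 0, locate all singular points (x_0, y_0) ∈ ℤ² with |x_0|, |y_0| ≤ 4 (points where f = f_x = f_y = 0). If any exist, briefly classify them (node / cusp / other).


Singular points: {(-3, 0)}; classification: node.

Compute partial derivatives:
  f_x = -4*x*y - 2*x - y**2 - 12*y - 6.
  f_y = -2*x**2 - 2*x*y - 12*x - 6*y**2 - 4*y - 18.
Scan x_0 ∈ {−4, ..., 4}. For each x_0, f_y(x_0, y) is a polynomial in y; find its integer roots y ∈ {−4, ..., 4}, then test f_x and f at those candidates.
  x = -4: f_y(-4, y) = -6*y**2 + 4*y - 2; no integer root y with |y| ≤ 4.
  x = -3: f_y(-3, y) = -6*y**2 + 2*y; vanishes at y ∈ {0}. (-3, 0): f_x = 0, f = 0 — SINGULAR.
  x = -2: f_y(-2, y) = -6*y**2 - 2; no integer root y with |y| ≤ 4.
  x = -1: f_y(-1, y) = -6*y**2 - 2*y - 8; no integer root y with |y| ≤ 4.
  x = 0: f_y(0, y) = -6*y**2 - 4*y - 18; no integer root y with |y| ≤ 4.
  x = 1: f_y(1, y) = -6*y**2 - 6*y - 32; no integer root y with |y| ≤ 4.
  x = 2: f_y(2, y) = -6*y**2 - 8*y - 50; no integer root y with |y| ≤ 4.
  x = 3: f_y(3, y) = -6*y**2 - 10*y - 72; no integer root y with |y| ≤ 4.
  x = 4: f_y(4, y) = -6*y**2 - 12*y - 98; no integer root y with |y| ≤ 4.
Only singular point on the grid: (-3, 0).
Classify: substitute x = -3 + u, y = 0 + v and expand: f = -2*u**2*v - u**2 - u*v**2 - 2*v**3 + v**2.
No constant or linear terms (consistent with a singular point). Quadratic part: -u**2 + v**2. Cubic part: -2*u**2*v - u*v**2 - 2*v**3.
The quadratic part v**2 - u**2 = (v − u)(v + u) splits into two distinct linear factors, so there are two distinct tangent lines y − 0 = ±(x − -3) — this is a node (ordinary double point).
Classification: node.


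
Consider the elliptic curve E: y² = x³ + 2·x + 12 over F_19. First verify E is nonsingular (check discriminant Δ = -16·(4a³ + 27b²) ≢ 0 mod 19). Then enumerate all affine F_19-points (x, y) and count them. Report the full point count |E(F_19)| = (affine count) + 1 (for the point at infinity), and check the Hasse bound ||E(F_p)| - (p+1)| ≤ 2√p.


Affine points = {(2, 9), (2, 10), (3, 8), (3, 11), (10, 5), (10, 14), (11, 4), (11, 15), (12, 4), (12, 15), (15, 4), (15, 15), (16, 6), (16, 13), (17, 0), (18, 3), (18, 16)}; affine count = 17; |E(F_19)| = 18.

Discriminant check: Δ ∝ 4a³ + 27b² = 4·2³ + 27·12² = 4·8 + 27·144 ≡ 6 (mod 19). Nonzero ⇒ E is nonsingular.
For each x ∈ F_19, compute rhs = x³ + 2·x + 12 mod 19, then count y ∈ F_19 with y² ≡ rhs.
  x = 0: rhs = 12, matching y values: none (0 points).
  x = 1: rhs = 15, matching y values: none (0 points).
  x = 2: rhs = 5, matching y values: 9, 10 (2 points).
  x = 3: rhs = 7, matching y values: 8, 11 (2 points).
  x = 4: rhs = 8, matching y values: none (0 points).
  x = 5: rhs = 14, matching y values: none (0 points).
  x = 6: rhs = 12, matching y values: none (0 points).
  x = 7: rhs = 8, matching y values: none (0 points).
  x = 8: rhs = 8, matching y values: none (0 points).
  x = 9: rhs = 18, matching y values: none (0 points).
  x = 10: rhs = 6, matching y values: 5, 14 (2 points).
  x = 11: rhs = 16, matching y values: 4, 15 (2 points).
  x = 12: rhs = 16, matching y values: 4, 15 (2 points).
  x = 13: rhs = 12, matching y values: none (0 points).
  x = 14: rhs = 10, matching y values: none (0 points).
  x = 15: rhs = 16, matching y values: 4, 15 (2 points).
  x = 16: rhs = 17, matching y values: 6, 13 (2 points).
  x = 17: rhs = 0, matching y values: 0 (1 points).
  x = 18: rhs = 9, matching y values: 3, 16 (2 points).
Total affine count: 17.
Full point count |E(F_19)| = 17 + 1 = 18.
Hasse bound: |18 − (19+1)| = |-2| = 2 ≤ 2√19 ≈ 8.7178 ✓.


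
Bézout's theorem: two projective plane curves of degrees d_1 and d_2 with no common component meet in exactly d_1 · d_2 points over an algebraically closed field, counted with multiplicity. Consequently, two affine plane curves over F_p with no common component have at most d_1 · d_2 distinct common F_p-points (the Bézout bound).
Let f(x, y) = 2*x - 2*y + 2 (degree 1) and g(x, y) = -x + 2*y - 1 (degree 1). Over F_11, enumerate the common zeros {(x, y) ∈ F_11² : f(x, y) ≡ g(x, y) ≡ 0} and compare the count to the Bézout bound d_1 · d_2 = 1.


Common zeros: {(10, 0)}; count = 1; Bézout bound = 1.

deg(f) = 1, deg(g) = 1, so Bézout bound = 1.
Scan x ∈ F_11. For each x, list the y ∈ F_11 with f(x, y) ≡ 0 and those with g(x, y) ≡ 0 (mod 11); the common zeros in that column are the intersection.
  x = 0: f ≡ 0 at y ∈ {1}; g ≡ 0 at y ∈ {6}; common: ∅.
  x = 1: f ≡ 0 at y ∈ {2}; g ≡ 0 at y ∈ {1}; common: ∅.
  x = 2: f ≡ 0 at y ∈ {3}; g ≡ 0 at y ∈ {7}; common: ∅.
  x = 3: f ≡ 0 at y ∈ {4}; g ≡ 0 at y ∈ {2}; common: ∅.
  x = 4: f ≡ 0 at y ∈ {5}; g ≡ 0 at y ∈ {8}; common: ∅.
  x = 5: f ≡ 0 at y ∈ {6}; g ≡ 0 at y ∈ {3}; common: ∅.
  x = 6: f ≡ 0 at y ∈ {7}; g ≡ 0 at y ∈ {9}; common: ∅.
  x = 7: f ≡ 0 at y ∈ {8}; g ≡ 0 at y ∈ {4}; common: ∅.
  x = 8: f ≡ 0 at y ∈ {9}; g ≡ 0 at y ∈ {10}; common: ∅.
  x = 9: f ≡ 0 at y ∈ {10}; g ≡ 0 at y ∈ {5}; common: ∅.
  x = 10: f ≡ 0 at y ∈ {0}; g ≡ 0 at y ∈ {0}; common: {0}.
Collecting: common zeros = {(10, 0)}, so the count is 1.
Comparison with the Bézout bound: 1 ≤ 1 = deg(f)·deg(g), as expected for curves with no common component (the bound is attained).


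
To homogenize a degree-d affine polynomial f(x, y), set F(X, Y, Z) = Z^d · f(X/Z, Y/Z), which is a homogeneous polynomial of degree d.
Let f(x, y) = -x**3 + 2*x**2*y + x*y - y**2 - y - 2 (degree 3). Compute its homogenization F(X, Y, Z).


F(X, Y, Z) = -X**3 + 2*X**2*Y + X*Y*Z - Y**2*Z - Y*Z**2 - 2*Z**3

deg(f) = 3.
Substitute x = X/Z, y = Y/Z into f, then multiply by Z^3.
  monomial -1·x^3·y^0 ↦ -1·X^3·Y^0·Z^0.
  monomial 2·x^2·y^1 ↦ 2·X^2·Y^1·Z^0.
  monomial 1·x^1·y^1 ↦ 1·X^1·Y^1·Z^1.
  monomial -1·x^0·y^2 ↦ -1·X^0·Y^2·Z^1.
  monomial -1·x^0·y^1 ↦ -1·X^0·Y^1·Z^2.
  monomial -2·x^0·y^0 ↦ -2·X^0·Y^0·Z^3.
Collecting: F(X, Y, Z) = -X**3 + 2*X**2*Y + X*Y*Z - Y**2*Z - Y*Z**2 - 2*Z**3.
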